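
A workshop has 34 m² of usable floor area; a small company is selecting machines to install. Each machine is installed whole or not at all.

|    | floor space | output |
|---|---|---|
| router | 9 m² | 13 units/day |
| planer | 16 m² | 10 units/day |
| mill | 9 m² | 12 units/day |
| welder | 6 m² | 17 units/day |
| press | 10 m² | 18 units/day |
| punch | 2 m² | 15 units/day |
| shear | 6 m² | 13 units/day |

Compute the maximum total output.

Allowing fractional choices, the relaxed optimum would be about 77.3, but machines are indivisible.
router + mill + welder + punch + shear: floor space 9 + 9 + 6 + 2 + 6 = 32 ≤ 34, output 13 + 12 + 17 + 15 + 13 = 70.
mill + welder + press + punch + shear: floor space 9 + 6 + 10 + 2 + 6 = 33 ≤ 34, output 12 + 17 + 18 + 15 + 13 = 75.
router + welder + press + punch + shear: floor space 9 + 6 + 10 + 2 + 6 = 33 ≤ 34, output 13 + 17 + 18 + 15 + 13 = 76.
Best is router, welder, press, punch, and shear with total output 76.

76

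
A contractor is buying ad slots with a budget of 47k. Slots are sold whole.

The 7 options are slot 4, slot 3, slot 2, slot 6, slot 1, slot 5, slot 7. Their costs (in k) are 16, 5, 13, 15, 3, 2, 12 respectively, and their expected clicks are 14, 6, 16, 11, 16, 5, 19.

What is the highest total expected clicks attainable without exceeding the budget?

70

Treat it as a binary knapsack problem.
Allowing fractional choices, the relaxed optimum would be about 72.5, but ad slots are indivisible.
slot 4 + slot 2 + slot 1 + slot 7: cost 16 + 13 + 3 + 12 = 44 ≤ 47, expected clicks 14 + 16 + 16 + 19 = 65.
slot 2 + slot 6 + slot 1 + slot 5 + slot 7: cost 13 + 15 + 3 + 2 + 12 = 45 ≤ 47, expected clicks 16 + 11 + 16 + 5 + 19 = 67.
slot 4 + slot 2 + slot 1 + slot 5 + slot 7: cost 16 + 13 + 3 + 2 + 12 = 46 ≤ 47, expected clicks 14 + 16 + 16 + 5 + 19 = 70.
Best is slot 4, slot 2, slot 1, slot 5, and slot 7 with total expected clicks 70.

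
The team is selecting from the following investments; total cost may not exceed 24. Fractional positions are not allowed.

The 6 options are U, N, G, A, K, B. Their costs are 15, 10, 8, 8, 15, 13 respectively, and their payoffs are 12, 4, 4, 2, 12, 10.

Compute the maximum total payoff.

16

Treat it as a binary knapsack problem.
Allowing fractional choices, the relaxed optimum would be about 19.2, but investments are indivisible.
G + K: cost 8 + 15 = 23 ≤ 24, payoff 4 + 12 = 16.
U + G: cost 15 + 8 = 23 ≤ 24, payoff 12 + 4 = 16.
G + B: cost 8 + 13 = 21 ≤ 24, payoff 4 + 10 = 14.
The maximum payoff is 16; one optimal choice is U and G.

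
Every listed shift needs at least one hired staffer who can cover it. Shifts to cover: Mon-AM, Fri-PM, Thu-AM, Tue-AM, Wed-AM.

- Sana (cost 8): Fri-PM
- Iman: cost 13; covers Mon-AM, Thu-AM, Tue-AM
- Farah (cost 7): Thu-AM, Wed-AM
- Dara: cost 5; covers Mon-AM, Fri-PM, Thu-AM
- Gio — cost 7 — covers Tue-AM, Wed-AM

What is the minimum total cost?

12

This is a weighted set-cover instance.
Choose Dara and Gio: together they cover Mon-AM, Fri-PM, Thu-AM, Tue-AM, Wed-AM — every shift.
Total cost: 5 + 7 = 12.
No cover costs less than 12.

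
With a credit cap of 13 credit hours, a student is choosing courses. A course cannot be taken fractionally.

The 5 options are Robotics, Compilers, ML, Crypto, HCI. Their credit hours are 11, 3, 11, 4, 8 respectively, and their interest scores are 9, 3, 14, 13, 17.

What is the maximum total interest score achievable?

30

Allowing fractional choices, the relaxed optimum would be about 31.3, but courses are indivisible.
Crypto + HCI: credit hours 4 + 8 = 12 ≤ 13, interest score 13 + 17 = 30.
HCI: credit hours 8 ≤ 13, interest score 17.
Compilers + HCI: credit hours 3 + 8 = 11 ≤ 13, interest score 3 + 17 = 20.
Best is Crypto and HCI with total interest score 30.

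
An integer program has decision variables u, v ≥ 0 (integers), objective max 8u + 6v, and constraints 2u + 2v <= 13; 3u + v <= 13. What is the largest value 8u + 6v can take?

The continuous relaxation peaks at (3.25, 3.25) with value 45.50; rounding to a feasible lattice point costs some objective.
(u,v)=(3,3) is feasible, giving 42.
(u,v)=(2,4) is feasible, giving 40.
Maximum is 42 at (u,v)=(3,3).

42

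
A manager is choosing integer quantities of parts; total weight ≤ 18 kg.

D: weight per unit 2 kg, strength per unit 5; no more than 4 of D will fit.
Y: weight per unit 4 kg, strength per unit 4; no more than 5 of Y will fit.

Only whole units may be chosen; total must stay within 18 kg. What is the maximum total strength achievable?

D has the best ratio (5/2); taking only D gives at most 4×5 = 20 (stopped by the supply cap of 4).
Mixing does better — 4×D and 2×Y: weight 16 ≤ 18, strength 4·5 + 2·4 = 28.

28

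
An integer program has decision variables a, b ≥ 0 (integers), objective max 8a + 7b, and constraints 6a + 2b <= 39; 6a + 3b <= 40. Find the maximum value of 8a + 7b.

91

(a,b)=(0,13) is feasible, giving 91.
(a,b)=(0,12) is feasible, giving 84.
No feasible integer point exceeds 91.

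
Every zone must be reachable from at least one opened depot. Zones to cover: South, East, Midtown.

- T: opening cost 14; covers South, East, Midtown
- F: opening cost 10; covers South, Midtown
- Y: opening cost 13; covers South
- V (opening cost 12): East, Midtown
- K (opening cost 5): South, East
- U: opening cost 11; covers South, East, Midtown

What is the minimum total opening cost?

This is an integer covering problem.
The greedy cost-per-new-zone heuristic would pick K and F for 15, but a cheaper cover exists.
U alone covers South, East, Midtown — every zone.
Total opening cost: 11.
No cover costs less than 11.

11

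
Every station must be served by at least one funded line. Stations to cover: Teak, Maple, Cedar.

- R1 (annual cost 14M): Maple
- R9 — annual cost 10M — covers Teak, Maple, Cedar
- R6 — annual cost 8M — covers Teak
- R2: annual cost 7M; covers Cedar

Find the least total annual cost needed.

10

This is a weighted set-cover instance.
R9 alone covers Teak, Maple, Cedar — every station.
Total annual cost: 10.
No cover costs less than 10.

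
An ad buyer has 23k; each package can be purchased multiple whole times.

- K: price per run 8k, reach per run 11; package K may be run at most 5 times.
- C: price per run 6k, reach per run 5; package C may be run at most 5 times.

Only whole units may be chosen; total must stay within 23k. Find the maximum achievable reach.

This is a bounded integer knapsack.
2×K: price 16 ≤ 23, reach 2·11 = 22.
2×K and 1×C: price 22 ≤ 23, reach 2·11 + 1·5 = 27.
Best is 27.

27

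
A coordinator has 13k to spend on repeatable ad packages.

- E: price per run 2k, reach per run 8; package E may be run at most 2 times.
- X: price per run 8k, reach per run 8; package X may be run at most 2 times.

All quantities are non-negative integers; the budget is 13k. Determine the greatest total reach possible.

24

E has the best ratio (8/2); taking only E gives at most 2×8 = 16 (stopped by the supply cap of 2).
Mixing does better — 2×E and 1×X: price 12 ≤ 13, reach 2·8 + 1·8 = 24.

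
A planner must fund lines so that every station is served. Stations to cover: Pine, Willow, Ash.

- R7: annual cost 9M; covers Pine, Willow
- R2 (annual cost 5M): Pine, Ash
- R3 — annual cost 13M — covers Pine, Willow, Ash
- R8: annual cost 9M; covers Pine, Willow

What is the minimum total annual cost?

The greedy cost-per-new-station heuristic would pick R2 and R7 for 14, but a cheaper cover exists.
R3 alone covers Pine, Willow, Ash — every station.
Total annual cost: 13.
No cover costs less than 13.

13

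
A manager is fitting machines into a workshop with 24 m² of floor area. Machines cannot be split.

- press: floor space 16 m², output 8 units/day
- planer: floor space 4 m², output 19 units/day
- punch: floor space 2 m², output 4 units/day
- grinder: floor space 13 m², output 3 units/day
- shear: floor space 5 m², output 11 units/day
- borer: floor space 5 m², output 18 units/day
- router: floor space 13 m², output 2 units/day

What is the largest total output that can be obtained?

Allowing fractional choices, the relaxed optimum would be about 56.0, but machines are indivisible.
planer + punch + grinder + borer: floor space 4 + 2 + 13 + 5 = 24 ≤ 24, output 19 + 4 + 3 + 18 = 44.
planer + shear + borer: floor space 4 + 5 + 5 = 14 ≤ 24, output 19 + 11 + 18 = 48.
planer + punch + shear + borer: floor space 4 + 2 + 5 + 5 = 16 ≤ 24, output 19 + 4 + 11 + 18 = 52.
Best is planer, punch, shear, and borer with total output 52.

52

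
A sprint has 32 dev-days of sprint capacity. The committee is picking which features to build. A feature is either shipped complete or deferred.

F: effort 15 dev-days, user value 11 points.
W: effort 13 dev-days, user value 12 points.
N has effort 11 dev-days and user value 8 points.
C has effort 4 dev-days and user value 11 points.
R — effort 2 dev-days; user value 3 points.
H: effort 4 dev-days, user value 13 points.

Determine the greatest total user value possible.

44

Allowing fractional choices, the relaxed optimum would be about 45.6, but features are indivisible.
W + C + R + H: effort 13 + 4 + 2 + 4 = 23 ≤ 32, user value 12 + 11 + 3 + 13 = 39.
F + C + R + H: effort 15 + 4 + 2 + 4 = 25 ≤ 32, user value 11 + 11 + 3 + 13 = 38.
W + N + C + H: effort 13 + 11 + 4 + 4 = 32 ≤ 32, user value 12 + 8 + 11 + 13 = 44.
Best is W, N, C, and H with total user value 44.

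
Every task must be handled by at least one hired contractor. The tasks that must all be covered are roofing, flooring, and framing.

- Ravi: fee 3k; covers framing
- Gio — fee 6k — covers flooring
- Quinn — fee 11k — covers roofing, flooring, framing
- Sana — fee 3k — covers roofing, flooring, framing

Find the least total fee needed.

3

Sana alone covers roofing, flooring, framing — every task.
Total fee: 3.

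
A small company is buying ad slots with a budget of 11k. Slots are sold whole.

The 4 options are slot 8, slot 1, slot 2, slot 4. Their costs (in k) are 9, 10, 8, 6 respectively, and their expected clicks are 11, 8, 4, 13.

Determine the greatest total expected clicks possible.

13

Allowing fractional choices, the relaxed optimum would be about 19.1, but ad slots are indivisible.
slot 1: cost 10 ≤ 11, expected clicks 8.
slot 4: cost 6 ≤ 11, expected clicks 13.
slot 8: cost 9 ≤ 11, expected clicks 11.
Best is slot 4 with total expected clicks 13.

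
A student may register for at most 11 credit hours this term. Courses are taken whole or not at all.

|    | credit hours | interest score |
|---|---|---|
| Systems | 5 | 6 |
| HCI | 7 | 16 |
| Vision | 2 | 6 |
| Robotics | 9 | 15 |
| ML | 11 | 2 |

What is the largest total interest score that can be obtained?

22

This is an integer program with binary decision variables.
Allowing fractional choices, the relaxed optimum would be about 25.3, but courses are indivisible.
HCI + Vision: credit hours 7 + 2 = 9 ≤ 11, interest score 16 + 6 = 22.
Vision + Robotics: credit hours 2 + 9 = 11 ≤ 11, interest score 6 + 15 = 21.
Best is HCI and Vision with total interest score 22.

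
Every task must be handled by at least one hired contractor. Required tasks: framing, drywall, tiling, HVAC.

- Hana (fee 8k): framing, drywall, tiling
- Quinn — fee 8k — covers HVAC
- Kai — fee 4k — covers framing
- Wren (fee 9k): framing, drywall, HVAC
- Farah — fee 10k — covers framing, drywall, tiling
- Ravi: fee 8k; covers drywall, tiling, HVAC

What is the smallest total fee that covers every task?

12

The greedy cost-per-new-task heuristic would pick Hana and Quinn for 16, but a cheaper cover exists.
Choose Kai and Ravi: together they cover framing, drywall, tiling, HVAC — every task.
Total fee: 4 + 8 = 12.
No cover costs less than 12.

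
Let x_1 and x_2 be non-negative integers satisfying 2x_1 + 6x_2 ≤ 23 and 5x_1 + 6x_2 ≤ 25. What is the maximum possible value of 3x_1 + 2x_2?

(x_1,x_2)=(5,0) is feasible, giving 15.
(x_1,x_2)=(4,0) is feasible, giving 12.
Maximum is 15 at (x_1,x_2)=(5,0).

15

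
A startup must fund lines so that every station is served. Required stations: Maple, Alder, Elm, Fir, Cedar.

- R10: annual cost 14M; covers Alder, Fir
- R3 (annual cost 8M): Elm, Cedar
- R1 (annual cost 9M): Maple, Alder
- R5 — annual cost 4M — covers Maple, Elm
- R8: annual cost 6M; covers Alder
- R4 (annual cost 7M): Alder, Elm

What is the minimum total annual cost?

Choose R10, R3, and R5: together they cover Maple, Alder, Elm, Fir, Cedar — every station.
Total annual cost: 14 + 8 + 4 = 26.

26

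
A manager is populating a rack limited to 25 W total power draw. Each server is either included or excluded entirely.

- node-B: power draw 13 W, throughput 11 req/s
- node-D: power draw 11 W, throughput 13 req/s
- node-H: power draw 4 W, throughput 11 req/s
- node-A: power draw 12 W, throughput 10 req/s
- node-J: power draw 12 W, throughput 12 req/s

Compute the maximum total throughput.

25

node-D + node-H: power draw 11 + 4 = 15 ≤ 25, throughput 13 + 11 = 24.
node-D + node-J: power draw 11 + 12 = 23 ≤ 25, throughput 13 + 12 = 25.
Best is node-D and node-J with total throughput 25.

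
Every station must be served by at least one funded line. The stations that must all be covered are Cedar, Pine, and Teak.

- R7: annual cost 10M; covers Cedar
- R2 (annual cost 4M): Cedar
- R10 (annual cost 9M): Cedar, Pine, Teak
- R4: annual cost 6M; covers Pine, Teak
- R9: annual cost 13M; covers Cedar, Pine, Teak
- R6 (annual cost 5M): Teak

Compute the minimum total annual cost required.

R10 alone covers Cedar, Pine, Teak — every station.
Total annual cost: 9.
No cover costs less than 9.

9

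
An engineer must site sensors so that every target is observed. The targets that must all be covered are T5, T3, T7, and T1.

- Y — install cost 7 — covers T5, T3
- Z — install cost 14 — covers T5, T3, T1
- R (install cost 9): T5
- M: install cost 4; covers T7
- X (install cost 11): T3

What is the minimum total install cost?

The greedy cost-per-new-target heuristic would pick Y, M, and Z for 25, but a cheaper cover exists.
Choose Z and M: together they cover T5, T3, T7, T1 — every target.
Total install cost: 14 + 4 = 18.
No cover costs less than 18.

18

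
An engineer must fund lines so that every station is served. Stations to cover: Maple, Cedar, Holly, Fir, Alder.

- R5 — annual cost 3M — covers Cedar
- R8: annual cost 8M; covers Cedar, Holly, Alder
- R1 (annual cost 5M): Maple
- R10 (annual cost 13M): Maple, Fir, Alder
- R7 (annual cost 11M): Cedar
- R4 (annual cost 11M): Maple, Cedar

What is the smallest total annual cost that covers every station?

The greedy cost-per-new-station heuristic would pick R8, R1, and R10 for 26, but a cheaper cover exists.
Choose R8 and R10: together they cover Maple, Cedar, Holly, Fir, Alder — every station.
Total annual cost: 8 + 13 = 21.
No cover costs less than 21.

21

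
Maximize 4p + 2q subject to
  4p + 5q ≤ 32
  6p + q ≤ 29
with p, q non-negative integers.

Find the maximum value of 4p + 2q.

22

(p,q)=(4,3) is feasible, giving 22.
(p,q)=(3,4) is feasible, giving 20.
Maximum is 22 at (p,q)=(4,3).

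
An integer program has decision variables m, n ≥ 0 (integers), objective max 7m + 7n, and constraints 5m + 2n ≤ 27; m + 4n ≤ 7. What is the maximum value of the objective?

The continuous relaxation peaks at (5.22, 0.444) with value 39.67; rounding to a feasible lattice point costs some objective.
(m,n)=(5,0) is feasible, giving 35.
(m,n)=(4,0) is feasible, giving 28.
Maximum is 35 at (m,n)=(5,0).

35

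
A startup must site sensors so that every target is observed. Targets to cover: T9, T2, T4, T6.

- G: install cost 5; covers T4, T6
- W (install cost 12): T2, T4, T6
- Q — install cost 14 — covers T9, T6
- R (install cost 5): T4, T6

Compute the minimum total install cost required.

The greedy cost-per-new-target heuristic would pick G, W, and Q for 31, but a cheaper cover exists.
Choose W and Q: together they cover T9, T2, T4, T6 — every target.
Total install cost: 12 + 14 = 26.
No cover costs less than 26.

26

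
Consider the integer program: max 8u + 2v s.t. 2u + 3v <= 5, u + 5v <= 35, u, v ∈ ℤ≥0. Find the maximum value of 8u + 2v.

16

The continuous relaxation peaks at (2.5, 0) with value 20.00; rounding to a feasible lattice point costs some objective.
(u,v)=(2,0): 2·2+3·0=4≤5, 1·2+5·0=2≤35, objective 16.
(u,v)=(1,1): 2·1+3·1=5≤5, 1·1+5·1=6≤35, objective 10.
(u,v)=(1,0): 2·1+3·0=2≤5, 1·1+5·0=1≤35, objective 8.
No feasible integer point exceeds 16.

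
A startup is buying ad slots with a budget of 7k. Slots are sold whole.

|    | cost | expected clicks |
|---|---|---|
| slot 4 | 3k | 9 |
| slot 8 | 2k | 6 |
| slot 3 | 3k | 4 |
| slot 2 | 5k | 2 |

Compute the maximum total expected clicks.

Allowing fractional choices, the relaxed optimum would be about 17.7, but ad slots are indivisible.
slot 4 + slot 8: cost 3 + 2 = 5 ≤ 7, expected clicks 9 + 6 = 15.
slot 4 + slot 3: cost 3 + 3 = 6 ≤ 7, expected clicks 9 + 4 = 13.
Best is slot 4 and slot 8 with total expected clicks 15.

15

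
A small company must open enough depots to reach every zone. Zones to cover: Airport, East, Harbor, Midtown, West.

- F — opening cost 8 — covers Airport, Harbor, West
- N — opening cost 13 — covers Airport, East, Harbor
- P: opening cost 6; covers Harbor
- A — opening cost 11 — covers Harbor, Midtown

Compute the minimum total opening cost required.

32

This is an integer covering problem.
Choose F, N, and A: together they cover Airport, East, Harbor, Midtown, West — every zone.
Total opening cost: 8 + 13 + 11 = 32.
No cover costs less than 32.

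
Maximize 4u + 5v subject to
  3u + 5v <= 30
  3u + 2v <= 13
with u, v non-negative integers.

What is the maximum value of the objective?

(u,v)=(0,6): 3·0+5·6=30≤30, 3·0+2·6=12≤13, objective 30.
(u,v)=(1,5): 3·1+5·5=28≤30, 3·1+2·5=13≤13, objective 29.
Maximum is 30 at (u,v)=(0,6).

30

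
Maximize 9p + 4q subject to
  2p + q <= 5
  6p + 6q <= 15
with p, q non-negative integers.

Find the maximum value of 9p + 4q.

18

(p,q)=(2,0) is feasible, giving 18.
(p,q)=(1,1) is feasible, giving 13.
(p,q)=(1,0) is feasible, giving 9.
Maximum is 18 at (p,q)=(2,0).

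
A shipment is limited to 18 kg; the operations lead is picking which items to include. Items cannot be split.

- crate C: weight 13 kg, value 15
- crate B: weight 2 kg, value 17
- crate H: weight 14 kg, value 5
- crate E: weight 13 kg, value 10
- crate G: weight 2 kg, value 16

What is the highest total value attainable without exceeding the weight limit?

48

This is a 0-1 knapsack instance.
crate C + crate B + crate G: weight 13 + 2 + 2 = 17 ≤ 18, value 15 + 17 + 16 = 48.
crate B + crate E + crate G: weight 2 + 13 + 2 = 17 ≤ 18, value 17 + 10 + 16 = 43.
Best is crate C, crate B, and crate G with total value 48.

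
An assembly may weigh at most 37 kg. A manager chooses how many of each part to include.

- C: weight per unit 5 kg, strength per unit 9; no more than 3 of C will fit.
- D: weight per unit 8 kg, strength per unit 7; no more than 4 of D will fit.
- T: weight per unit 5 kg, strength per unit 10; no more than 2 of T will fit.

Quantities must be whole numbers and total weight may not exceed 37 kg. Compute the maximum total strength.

Take 3×C, 1×D, and 2×T: weight 33 ≤ 37, strength 3·9 + 1·7 + 2·10 = 54.
T has the best ratio (10/5) and is taken to its limit of 2; remaining capacity is filled optimally with the others.

54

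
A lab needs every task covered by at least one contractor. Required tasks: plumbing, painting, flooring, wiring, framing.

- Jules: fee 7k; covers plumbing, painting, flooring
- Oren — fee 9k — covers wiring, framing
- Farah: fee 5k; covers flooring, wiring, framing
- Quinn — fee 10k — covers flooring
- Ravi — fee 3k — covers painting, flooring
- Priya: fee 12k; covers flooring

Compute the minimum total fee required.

The greedy cost-per-new-task heuristic would pick Ravi, Farah, and Jules for 15, but a cheaper cover exists.
Choose Jules and Farah: together they cover plumbing, painting, flooring, wiring, framing — every task.
Total fee: 7 + 5 = 12.
No cover costs less than 12.

12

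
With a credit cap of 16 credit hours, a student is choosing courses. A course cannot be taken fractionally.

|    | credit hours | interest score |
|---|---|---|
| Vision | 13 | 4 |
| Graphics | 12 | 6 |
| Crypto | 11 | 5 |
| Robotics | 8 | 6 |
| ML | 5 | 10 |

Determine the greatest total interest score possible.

Allowing fractional choices, the relaxed optimum would be about 17.5, but courses are indivisible.
Robotics + ML: credit hours 8 + 5 = 13 ≤ 16, interest score 6 + 10 = 16.
ML: credit hours 5 ≤ 16, interest score 10.
Crypto + ML: credit hours 11 + 5 = 16 ≤ 16, interest score 5 + 10 = 15.
Best is Robotics and ML with total interest score 16.

16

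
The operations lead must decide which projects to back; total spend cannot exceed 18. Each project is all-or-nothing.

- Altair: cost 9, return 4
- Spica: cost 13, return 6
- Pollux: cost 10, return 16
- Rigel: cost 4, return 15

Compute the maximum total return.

Treat it as a binary knapsack problem.
Spica + Rigel: cost 13 + 4 = 17 ≤ 18, return 6 + 15 = 21.
Pollux + Rigel: cost 10 + 4 = 14 ≤ 18, return 16 + 15 = 31.
Best is Pollux and Rigel with total return 31.

31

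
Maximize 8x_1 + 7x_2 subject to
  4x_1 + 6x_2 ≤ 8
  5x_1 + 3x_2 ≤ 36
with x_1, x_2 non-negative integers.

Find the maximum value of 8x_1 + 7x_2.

16

(x_1,x_2)=(2,0): 4·2+6·0=8≤8, 5·2+3·0=10≤36, objective 16.
(x_1,x_2)=(1,0): 4·1+6·0=4≤8, 5·1+3·0=5≤36, objective 8.
The best lattice point is (2,0), giving 16.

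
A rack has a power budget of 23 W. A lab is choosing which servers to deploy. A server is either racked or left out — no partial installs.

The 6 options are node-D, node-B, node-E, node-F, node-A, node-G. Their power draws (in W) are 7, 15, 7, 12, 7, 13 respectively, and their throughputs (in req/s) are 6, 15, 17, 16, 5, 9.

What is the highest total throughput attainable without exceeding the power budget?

33

This is an integer program with binary decision variables.
node-E + node-F: power draw 7 + 12 = 19 ≤ 23, throughput 17 + 16 = 33.
node-D + node-E + node-A: power draw 7 + 7 + 7 = 21 ≤ 23, throughput 6 + 17 + 5 = 28.
node-B + node-E: power draw 15 + 7 = 22 ≤ 23, throughput 15 + 17 = 32.
Best is node-E and node-F with total throughput 33.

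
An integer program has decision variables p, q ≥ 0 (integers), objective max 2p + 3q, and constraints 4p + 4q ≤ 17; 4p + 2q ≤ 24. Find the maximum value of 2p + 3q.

12

Relaxing integrality, the LP optimum is 12.75 at (p,q) = (0, 4.25), which is not an integer point.
(p,q)=(0,4): 4·0+4·4=16≤17, 4·0+2·4=8≤24, objective 12.
(p,q)=(1,3): 4·1+4·3=16≤17, 4·1+2·3=10≤24, objective 11.
(p,q)=(0,3): 4·0+4·3=12≤17, 4·0+2·3=6≤24, objective 9.
The best lattice point is (0,4), giving 12.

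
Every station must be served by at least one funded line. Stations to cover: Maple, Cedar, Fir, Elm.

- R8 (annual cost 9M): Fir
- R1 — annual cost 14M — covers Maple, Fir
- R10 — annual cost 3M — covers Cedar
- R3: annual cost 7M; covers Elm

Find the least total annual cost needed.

Choose R1, R10, and R3: together they cover Maple, Cedar, Fir, Elm — every station.
Total annual cost: 14 + 3 + 7 = 24.
No cover costs less than 24.

24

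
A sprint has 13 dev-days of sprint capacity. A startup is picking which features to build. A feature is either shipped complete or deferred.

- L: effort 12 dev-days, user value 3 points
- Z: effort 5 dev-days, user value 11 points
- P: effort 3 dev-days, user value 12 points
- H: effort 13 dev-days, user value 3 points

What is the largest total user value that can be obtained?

23

Allowing fractional choices, the relaxed optimum would be about 24.2, but features are indivisible.
Z + P: effort 5 + 3 = 8 ≤ 13, user value 11 + 12 = 23.
Z: effort 5 ≤ 13, user value 11.
P: effort 3 ≤ 13, user value 12.
Best is Z and P with total user value 23.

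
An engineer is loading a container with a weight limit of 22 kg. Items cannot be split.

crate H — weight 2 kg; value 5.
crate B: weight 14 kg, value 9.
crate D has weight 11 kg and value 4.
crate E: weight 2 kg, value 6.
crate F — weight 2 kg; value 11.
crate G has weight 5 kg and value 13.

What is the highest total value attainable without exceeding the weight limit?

Allowing fractional choices, the relaxed optimum would be about 42.1, but items are indivisible.
crate D + crate E + crate F + crate G: weight 11 + 2 + 2 + 5 = 20 ≤ 22, value 4 + 6 + 11 + 13 = 34.
crate H + crate D + crate E + crate F + crate G: weight 2 + 11 + 2 + 2 + 5 = 22 ≤ 22, value 5 + 4 + 6 + 11 + 13 = 39.
crate H + crate E + crate F + crate G: weight 2 + 2 + 2 + 5 = 11 ≤ 22, value 5 + 6 + 11 + 13 = 35.
Best is crate H, crate D, crate E, crate F, and crate G with total value 39.

39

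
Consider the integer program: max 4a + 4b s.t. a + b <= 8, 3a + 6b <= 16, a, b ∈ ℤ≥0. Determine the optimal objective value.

Relaxing integrality, the LP optimum is 21.33 at (a,b) = (5.33, 0), which is not an integer point.
(a,b)=(5,0): 1·5+1·0=5≤8, 3·5+6·0=15≤16, objective 20.
(a,b)=(4,0): 1·4+1·0=4≤8, 3·4+6·0=12≤16, objective 16.
The best lattice point is (5,0), giving 20.

20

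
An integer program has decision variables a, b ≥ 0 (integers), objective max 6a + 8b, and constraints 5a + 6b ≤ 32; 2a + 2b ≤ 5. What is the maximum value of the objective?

16

(a,b)=(0,2) is feasible, giving 16.
(a,b)=(1,1) is feasible, giving 14.
(a,b)=(0,1) is feasible, giving 8.
The best lattice point is (0,2), giving 16.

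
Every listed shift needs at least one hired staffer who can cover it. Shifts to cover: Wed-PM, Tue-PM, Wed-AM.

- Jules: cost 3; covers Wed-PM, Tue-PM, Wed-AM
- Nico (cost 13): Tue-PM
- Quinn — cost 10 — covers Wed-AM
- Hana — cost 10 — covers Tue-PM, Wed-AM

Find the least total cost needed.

3

This is a weighted set-cover instance.
Jules alone covers Wed-PM, Tue-PM, Wed-AM — every shift.
Total cost: 3.
No cover costs less than 3.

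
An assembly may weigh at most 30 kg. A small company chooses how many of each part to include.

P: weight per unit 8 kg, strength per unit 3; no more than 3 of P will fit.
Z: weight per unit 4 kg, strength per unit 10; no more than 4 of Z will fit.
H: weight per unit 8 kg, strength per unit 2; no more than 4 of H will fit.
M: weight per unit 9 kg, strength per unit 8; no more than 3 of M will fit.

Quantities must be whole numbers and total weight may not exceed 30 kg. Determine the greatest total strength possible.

48

Z has the best ratio (10/4); taking only Z gives at most 4×10 = 40 (stopped by the supply cap of 4).
Mixing does better — 4×Z and 1×M: weight 25 ≤ 30, strength 4·10 + 1·8 = 48.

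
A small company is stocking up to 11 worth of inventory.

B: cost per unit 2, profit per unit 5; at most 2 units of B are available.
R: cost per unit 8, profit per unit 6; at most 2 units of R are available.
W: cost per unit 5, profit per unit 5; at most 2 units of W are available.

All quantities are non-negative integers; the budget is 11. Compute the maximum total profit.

Take 2×B and 1×W: cost 9 ≤ 11, profit 2·5 + 1·5 = 15.
B has the best ratio (5/2) and is taken to its limit of 2; remaining capacity is filled optimally with the others.

15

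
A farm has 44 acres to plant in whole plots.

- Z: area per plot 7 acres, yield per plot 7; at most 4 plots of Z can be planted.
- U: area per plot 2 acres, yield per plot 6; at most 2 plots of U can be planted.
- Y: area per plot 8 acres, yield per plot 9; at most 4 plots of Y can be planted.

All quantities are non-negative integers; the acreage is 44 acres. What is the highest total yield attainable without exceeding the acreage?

55

U has the best ratio (6/2); taking only U gives at most 2×6 = 12 (stopped by the supply cap of 2).
Mixing does better — 1×Z, 2×U, and 4×Y: area 43 ≤ 44, yield 1·7 + 2·6 + 4·9 = 55.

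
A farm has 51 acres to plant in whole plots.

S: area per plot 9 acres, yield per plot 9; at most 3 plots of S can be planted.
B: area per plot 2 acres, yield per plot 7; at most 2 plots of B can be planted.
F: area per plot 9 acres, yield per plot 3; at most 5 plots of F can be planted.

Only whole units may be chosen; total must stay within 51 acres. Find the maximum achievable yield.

This is a bounded integer knapsack.
B has the best ratio (7/2); taking only B gives at most 2×7 = 14 (stopped by the supply cap of 2).
Mixing does better — 3×S, 2×B, and 2×F: area 49 ≤ 51, yield 3·9 + 2·7 + 2·3 = 47.

47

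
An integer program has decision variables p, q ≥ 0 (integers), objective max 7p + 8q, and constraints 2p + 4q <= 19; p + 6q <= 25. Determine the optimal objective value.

63

(p,q)=(9,0) is feasible, giving 63.
(p,q)=(8,0) is feasible, giving 56.
No feasible integer point exceeds 63.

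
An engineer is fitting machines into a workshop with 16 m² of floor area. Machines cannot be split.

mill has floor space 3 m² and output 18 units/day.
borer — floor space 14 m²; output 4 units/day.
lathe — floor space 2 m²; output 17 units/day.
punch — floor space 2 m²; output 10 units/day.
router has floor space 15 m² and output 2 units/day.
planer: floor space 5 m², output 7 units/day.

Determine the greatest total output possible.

52

Take mill, lathe, punch, and planer: floor space 3 + 2 + 2 + 5 = 12 ≤ 16, output 18 + 17 + 10 + 7 = 52.
No other feasible combination does better.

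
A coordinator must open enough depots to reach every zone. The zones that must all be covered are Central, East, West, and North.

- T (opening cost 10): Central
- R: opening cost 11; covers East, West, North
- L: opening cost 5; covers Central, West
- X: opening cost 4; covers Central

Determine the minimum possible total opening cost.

15

The greedy cost-per-new-zone heuristic would pick L and R for 16, but a cheaper cover exists.
Choose R and X: together they cover Central, East, West, North — every zone.
Total opening cost: 11 + 4 = 15.
No cover costs less than 15.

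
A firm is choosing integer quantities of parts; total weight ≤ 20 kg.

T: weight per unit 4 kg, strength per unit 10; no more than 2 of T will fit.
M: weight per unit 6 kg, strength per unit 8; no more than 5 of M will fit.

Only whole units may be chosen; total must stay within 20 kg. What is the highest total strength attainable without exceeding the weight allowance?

36

T has the best ratio (10/4); taking only T gives at most 2×10 = 20 (stopped by the supply cap of 2).
Mixing does better — 2×T and 2×M: weight 20 ≤ 20, strength 2·10 + 2·8 = 36.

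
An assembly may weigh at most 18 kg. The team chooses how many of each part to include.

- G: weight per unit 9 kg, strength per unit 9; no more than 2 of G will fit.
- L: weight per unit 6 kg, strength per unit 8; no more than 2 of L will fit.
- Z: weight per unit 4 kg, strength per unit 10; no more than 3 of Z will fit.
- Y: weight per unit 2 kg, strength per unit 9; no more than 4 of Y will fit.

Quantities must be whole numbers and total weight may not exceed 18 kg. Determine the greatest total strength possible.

Take 3×Z and 3×Y: weight 18 ≤ 18, strength 3·10 + 3·9 = 57.
No other integer combination yields more.

57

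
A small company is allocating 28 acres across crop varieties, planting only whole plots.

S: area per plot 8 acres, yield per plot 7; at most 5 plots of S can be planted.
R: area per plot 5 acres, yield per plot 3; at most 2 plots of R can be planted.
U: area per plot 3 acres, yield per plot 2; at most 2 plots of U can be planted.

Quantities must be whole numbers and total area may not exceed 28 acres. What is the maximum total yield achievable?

This is a bounded integer knapsack.
Take 3×S and 1×U: area 27 ≤ 28, yield 3·7 + 1·2 = 23.
No other integer combination yields more.

23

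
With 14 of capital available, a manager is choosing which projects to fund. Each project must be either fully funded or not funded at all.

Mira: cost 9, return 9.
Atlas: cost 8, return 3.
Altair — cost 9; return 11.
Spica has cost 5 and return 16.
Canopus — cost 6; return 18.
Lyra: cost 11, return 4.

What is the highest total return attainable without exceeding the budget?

Allowing fractional choices, the relaxed optimum would be about 37.7, but projects are indivisible.
Mira + Spica: cost 9 + 5 = 14 ≤ 14, return 9 + 16 = 25.
Altair + Spica: cost 9 + 5 = 14 ≤ 14, return 11 + 16 = 27.
Spica + Canopus: cost 5 + 6 = 11 ≤ 14, return 16 + 18 = 34.
Best is Spica and Canopus with total return 34.

34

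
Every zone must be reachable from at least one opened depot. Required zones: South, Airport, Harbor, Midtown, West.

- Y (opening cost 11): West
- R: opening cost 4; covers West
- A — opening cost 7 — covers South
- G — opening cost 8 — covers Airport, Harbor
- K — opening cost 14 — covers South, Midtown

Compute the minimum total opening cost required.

26

This is a weighted set-cover instance.
Choose R, G, and K: together they cover South, Airport, Harbor, Midtown, West — every zone.
Total opening cost: 4 + 8 + 14 = 26.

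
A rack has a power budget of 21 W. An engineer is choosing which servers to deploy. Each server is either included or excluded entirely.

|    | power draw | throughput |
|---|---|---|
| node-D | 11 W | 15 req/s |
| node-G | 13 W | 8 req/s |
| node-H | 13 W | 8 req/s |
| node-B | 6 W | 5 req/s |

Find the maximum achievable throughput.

20

Take node-D and node-B: power draw 11 + 6 = 17 ≤ 21, throughput 15 + 5 = 20.
No other feasible combination does better.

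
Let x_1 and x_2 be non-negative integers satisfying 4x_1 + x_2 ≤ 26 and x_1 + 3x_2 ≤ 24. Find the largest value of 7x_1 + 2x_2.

(x_1,x_2)=(5,6): 4·5+1·6=26≤26, 1·5+3·6=23≤24, objective 47.
(x_1,x_2)=(5,5): 4·5+1·5=25≤26, 1·5+3·5=20≤24, objective 45.
No feasible integer point exceeds 47.

47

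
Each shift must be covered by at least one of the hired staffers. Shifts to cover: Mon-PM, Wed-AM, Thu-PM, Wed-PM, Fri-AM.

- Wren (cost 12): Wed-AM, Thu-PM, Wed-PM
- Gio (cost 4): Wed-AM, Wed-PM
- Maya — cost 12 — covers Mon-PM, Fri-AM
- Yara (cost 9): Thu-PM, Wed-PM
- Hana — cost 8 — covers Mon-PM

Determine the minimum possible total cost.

This is an integer covering problem.
The greedy cost-per-new-shift heuristic would pick Gio, Maya, and Yara for 25, but a cheaper cover exists.
Choose Wren and Maya: together they cover Mon-PM, Wed-AM, Thu-PM, Wed-PM, Fri-AM — every shift.
Total cost: 12 + 12 = 24.
No cover costs less than 24.

24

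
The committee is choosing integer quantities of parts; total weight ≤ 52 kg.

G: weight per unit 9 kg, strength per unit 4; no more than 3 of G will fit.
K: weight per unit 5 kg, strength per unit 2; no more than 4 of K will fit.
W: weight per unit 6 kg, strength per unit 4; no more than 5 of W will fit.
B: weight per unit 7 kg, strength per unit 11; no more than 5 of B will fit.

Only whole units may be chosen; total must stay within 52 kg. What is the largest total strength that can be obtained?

65

This is a bounded integer knapsack.
B has the best ratio (11/7); taking only B gives at most 5×11 = 55 (stopped by the supply cap of 5).
Mixing does better — 1×K, 2×W, and 5×B: weight 52 ≤ 52, strength 1·2 + 2·4 + 5·11 = 65.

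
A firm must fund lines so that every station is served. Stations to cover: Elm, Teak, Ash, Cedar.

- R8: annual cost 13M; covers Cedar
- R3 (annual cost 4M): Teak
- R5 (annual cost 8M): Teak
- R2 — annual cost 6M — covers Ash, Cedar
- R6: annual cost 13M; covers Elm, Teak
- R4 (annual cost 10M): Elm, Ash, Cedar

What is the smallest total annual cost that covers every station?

14

Choose R3 and R4: together they cover Elm, Teak, Ash, Cedar — every station.
Total annual cost: 4 + 10 = 14.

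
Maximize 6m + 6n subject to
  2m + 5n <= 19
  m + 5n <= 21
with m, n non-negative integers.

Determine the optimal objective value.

54

(m,n)=(9,0) is feasible, giving 54.
(m,n)=(8,0) is feasible, giving 48.
Maximum is 54 at (m,n)=(9,0).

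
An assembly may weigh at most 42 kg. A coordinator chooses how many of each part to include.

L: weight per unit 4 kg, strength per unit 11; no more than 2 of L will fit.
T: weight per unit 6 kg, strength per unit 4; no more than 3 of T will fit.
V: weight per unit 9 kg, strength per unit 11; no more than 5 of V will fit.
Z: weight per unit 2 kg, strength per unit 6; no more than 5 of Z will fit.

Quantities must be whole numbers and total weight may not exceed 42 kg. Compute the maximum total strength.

Take 2×L, 1×T, 2×V, and 5×Z: weight 42 ≤ 42, strength 2·11 + 1·4 + 2·11 + 5·6 = 78.
Z has the best ratio (6/2) and is taken to its limit of 5; remaining capacity is filled optimally with the others.

78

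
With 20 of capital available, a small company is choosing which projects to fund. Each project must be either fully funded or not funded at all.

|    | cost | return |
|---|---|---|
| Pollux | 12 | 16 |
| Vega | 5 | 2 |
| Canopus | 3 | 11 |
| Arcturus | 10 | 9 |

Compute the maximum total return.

29

Take Pollux, Vega, and Canopus: cost 12 + 5 + 3 = 20 ≤ 20, return 16 + 2 + 11 = 29.
No other feasible combination does better.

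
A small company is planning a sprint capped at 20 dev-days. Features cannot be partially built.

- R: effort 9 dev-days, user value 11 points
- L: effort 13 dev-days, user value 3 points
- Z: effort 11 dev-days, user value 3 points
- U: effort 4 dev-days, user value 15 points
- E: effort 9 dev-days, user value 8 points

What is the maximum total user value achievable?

This is an integer program with binary decision variables.
Allowing fractional choices, the relaxed optimum would be about 32.2, but features are indivisible.
U + E: effort 4 + 9 = 13 ≤ 20, user value 15 + 8 = 23.
R + U: effort 9 + 4 = 13 ≤ 20, user value 11 + 15 = 26.
R + E: effort 9 + 9 = 18 ≤ 20, user value 11 + 8 = 19.
Best is R and U with total user value 26.

26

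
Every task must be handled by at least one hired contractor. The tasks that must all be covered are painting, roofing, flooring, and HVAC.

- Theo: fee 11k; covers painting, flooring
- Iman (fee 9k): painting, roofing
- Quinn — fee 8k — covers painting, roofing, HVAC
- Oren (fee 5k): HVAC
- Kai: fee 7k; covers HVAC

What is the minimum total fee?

19

This is an integer covering problem.
Choose Theo and Quinn: together they cover painting, roofing, flooring, HVAC — every task.
Total fee: 11 + 8 = 19.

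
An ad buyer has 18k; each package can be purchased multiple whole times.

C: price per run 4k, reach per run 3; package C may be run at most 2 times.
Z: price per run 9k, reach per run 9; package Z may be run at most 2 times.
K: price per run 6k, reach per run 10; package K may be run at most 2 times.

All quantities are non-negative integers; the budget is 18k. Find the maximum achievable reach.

This is a bounded integer knapsack.
1×C and 2×K: price 16 ≤ 18, reach 1·3 + 2·10 = 23.
2×K: price 12 ≤ 18, reach 2·10 = 20.
Best is 23.

23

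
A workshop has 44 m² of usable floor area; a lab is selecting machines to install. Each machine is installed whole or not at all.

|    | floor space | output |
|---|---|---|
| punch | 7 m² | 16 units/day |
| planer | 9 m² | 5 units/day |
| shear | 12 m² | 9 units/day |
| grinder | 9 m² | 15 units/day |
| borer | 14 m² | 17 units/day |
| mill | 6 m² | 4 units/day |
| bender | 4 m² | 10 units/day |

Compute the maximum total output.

Take punch, planer, grinder, borer, and bender: floor space 7 + 9 + 9 + 14 + 4 = 43 ≤ 44, output 16 + 5 + 15 + 17 + 10 = 63.
No other feasible combination does better.

63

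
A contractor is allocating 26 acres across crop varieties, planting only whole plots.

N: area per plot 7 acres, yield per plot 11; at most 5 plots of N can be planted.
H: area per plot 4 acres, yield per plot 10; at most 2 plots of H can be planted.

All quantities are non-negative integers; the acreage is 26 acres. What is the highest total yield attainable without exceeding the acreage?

43

This is a bounded integer knapsack.
2×N and 2×H: area 22 ≤ 26, yield 2·11 + 2·10 = 42.
3×N and 1×H: area 25 ≤ 26, yield 3·11 + 1·10 = 43.
Best is 43.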